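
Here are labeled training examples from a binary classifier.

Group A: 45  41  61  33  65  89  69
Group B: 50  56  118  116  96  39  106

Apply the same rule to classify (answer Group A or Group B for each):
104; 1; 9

Group B, Group A, Group A

Looking at the examples, the only property every 'Group A' case has and every 'Group B' case lacks is: ≡ 1 (mod 4).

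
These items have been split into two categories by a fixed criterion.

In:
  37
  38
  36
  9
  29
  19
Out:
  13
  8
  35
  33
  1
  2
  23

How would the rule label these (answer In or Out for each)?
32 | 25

Out, Out

The common property of the 'In' items is: digit sum ≥ 9. No 'Out' item has it.
32 — digit sum 3+2 = 5, hence Out. 25 — digit sum 2+5 = 7, hence Out.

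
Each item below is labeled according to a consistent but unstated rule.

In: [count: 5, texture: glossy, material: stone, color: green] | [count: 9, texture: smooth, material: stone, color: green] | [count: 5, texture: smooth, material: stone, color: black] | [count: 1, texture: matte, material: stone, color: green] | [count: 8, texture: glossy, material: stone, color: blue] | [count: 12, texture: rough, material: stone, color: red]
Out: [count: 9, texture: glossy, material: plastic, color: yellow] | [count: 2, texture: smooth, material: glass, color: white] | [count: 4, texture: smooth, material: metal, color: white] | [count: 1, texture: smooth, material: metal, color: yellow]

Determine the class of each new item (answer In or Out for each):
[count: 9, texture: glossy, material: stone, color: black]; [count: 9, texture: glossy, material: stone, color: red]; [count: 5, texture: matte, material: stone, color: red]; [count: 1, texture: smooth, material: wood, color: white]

In, In, In, Out

'In' ⟺ material is stone.
[count: 9, texture: glossy, material: stone, color: black]: material is stone — checks out, so In.
[count: 9, texture: glossy, material: stone, color: red]: material is stone — checks out, so In.
[count: 5, texture: matte, material: stone, color: red]: material is stone — checks out, so In.
[count: 1, texture: smooth, material: wood, color: white]: material is wood — fails this test, so Out.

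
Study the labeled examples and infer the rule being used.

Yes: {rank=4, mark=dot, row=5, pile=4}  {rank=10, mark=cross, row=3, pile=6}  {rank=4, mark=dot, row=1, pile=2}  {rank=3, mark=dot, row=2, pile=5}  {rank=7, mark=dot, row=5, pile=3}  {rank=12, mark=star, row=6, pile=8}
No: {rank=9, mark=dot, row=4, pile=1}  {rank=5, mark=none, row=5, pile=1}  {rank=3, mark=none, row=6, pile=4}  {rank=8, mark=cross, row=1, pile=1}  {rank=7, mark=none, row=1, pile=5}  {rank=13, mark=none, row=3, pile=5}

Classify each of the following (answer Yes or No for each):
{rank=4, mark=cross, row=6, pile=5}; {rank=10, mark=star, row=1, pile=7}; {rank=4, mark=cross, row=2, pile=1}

The distinguishing property — mark is not none AND pile ≥ 2 — holds for all the 'Yes' cases and none of the 'No' cases.
{rank=4, mark=cross, row=6, pile=5} → mark is cross, pile = 5 → Yes. {rank=10, mark=star, row=1, pile=7} → mark is star, pile = 7 → Yes. {rank=4, mark=cross, row=2, pile=1} → mark is cross, pile = 1 → No.

Yes, Yes, No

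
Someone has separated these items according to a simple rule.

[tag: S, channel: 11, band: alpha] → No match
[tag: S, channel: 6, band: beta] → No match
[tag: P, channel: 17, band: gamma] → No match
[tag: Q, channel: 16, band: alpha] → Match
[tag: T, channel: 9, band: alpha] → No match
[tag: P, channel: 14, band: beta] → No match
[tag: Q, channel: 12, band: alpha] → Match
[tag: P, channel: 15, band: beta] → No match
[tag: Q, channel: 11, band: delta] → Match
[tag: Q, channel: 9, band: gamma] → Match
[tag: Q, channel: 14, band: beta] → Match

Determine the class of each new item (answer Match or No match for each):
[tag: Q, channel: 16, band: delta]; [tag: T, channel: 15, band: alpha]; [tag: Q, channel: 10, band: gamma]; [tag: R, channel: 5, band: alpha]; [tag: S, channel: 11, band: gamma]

Match, No match, Match, No match, No match

Every 'Match' example satisfies: tag is Q. None of the 'No match' examples do.
[tag: Q, channel: 16, band: delta]: Match (tag is Q). [tag: T, channel: 15, band: alpha]: No match (tag is T). [tag: Q, channel: 10, band: gamma]: Match (tag is Q). [tag: R, channel: 5, band: alpha]: No match (tag is R). [tag: S, channel: 11, band: gamma]: No match (tag is S).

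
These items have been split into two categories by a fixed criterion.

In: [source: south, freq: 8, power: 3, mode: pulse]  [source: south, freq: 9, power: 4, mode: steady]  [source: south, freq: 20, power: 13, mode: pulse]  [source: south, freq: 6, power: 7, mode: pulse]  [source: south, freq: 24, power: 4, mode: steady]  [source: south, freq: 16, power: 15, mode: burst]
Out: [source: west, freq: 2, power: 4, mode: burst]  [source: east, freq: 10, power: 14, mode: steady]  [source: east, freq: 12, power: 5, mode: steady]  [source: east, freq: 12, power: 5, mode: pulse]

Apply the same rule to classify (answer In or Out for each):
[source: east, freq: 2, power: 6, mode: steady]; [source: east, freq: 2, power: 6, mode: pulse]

Out, Out

The pattern is that an item is 'In' exactly when: source is south.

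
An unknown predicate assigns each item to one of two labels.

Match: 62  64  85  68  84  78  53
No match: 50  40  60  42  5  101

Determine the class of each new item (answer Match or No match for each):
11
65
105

A rule that fits every label: digit sum ≥ 7 — true of each 'Match' example, false of each 'No match' one.
No match: 11, since digit sum 1+1 = 2. Match: 65, since digit sum 6+5 = 11. No match: 105, since digit sum 1+0+5 = 6.

No match, Match, No match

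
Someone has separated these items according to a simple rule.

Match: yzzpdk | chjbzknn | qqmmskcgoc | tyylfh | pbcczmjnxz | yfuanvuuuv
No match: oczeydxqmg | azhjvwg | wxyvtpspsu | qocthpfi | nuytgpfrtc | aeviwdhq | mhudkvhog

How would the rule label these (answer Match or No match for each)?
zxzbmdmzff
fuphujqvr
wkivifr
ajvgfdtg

All 'Match' examples share one property — has a double letter — and every 'No match' example lacks it.

Match, No match, No match, No match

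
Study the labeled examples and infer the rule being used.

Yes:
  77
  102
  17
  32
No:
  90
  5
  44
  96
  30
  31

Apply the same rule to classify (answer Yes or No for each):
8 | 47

Comparing the two groups points to one rule — ≡ 2 (mod 5).
8: 8 mod 5 = 3 — doesn't qualify, so No. 47: 47 mod 5 = 2 — meets the rule, so Yes.

No, Yes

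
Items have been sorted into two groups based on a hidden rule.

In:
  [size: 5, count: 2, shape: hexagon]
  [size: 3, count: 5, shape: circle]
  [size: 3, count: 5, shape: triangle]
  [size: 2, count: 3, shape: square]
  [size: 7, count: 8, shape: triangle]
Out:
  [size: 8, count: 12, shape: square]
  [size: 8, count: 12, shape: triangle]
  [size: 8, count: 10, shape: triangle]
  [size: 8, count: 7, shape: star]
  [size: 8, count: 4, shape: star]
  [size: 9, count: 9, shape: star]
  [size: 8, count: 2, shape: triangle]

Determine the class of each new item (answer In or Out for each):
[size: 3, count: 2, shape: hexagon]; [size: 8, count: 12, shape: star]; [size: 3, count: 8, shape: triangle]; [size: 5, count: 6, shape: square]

In, Out, In, In

The rule appears to be: size ≤ 7.
[size: 3, count: 2, shape: hexagon] → size = 3 → In. [size: 8, count: 12, shape: star] → size = 8 → Out. [size: 3, count: 8, shape: triangle] → size = 3 → In. [size: 5, count: 6, shape: square] → size = 5 → In.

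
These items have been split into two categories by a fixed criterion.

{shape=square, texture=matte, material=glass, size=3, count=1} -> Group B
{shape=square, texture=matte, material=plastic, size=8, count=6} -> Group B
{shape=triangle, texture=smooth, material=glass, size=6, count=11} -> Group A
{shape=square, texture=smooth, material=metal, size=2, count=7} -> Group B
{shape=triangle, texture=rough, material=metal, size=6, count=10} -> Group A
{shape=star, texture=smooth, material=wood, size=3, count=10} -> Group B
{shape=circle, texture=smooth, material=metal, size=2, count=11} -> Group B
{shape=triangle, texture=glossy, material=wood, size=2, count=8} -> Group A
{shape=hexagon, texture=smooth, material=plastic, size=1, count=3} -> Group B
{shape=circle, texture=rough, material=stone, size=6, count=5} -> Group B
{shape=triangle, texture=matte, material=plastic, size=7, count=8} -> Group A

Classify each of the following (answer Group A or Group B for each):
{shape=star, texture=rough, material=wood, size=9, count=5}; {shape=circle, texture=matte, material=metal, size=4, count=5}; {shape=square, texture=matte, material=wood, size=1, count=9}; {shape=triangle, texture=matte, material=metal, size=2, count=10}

Comparing the two groups points to one rule — shape is triangle.
{shape=star, texture=rough, material=wood, size=9, count=5} — shape is star, hence Group B. {shape=circle, texture=matte, material=metal, size=4, count=5} — shape is circle, hence Group B. {shape=square, texture=matte, material=wood, size=1, count=9} — shape is square, hence Group B. {shape=triangle, texture=matte, material=metal, size=2, count=10} — shape is triangle, hence Group A.

Group B, Group B, Group B, Group A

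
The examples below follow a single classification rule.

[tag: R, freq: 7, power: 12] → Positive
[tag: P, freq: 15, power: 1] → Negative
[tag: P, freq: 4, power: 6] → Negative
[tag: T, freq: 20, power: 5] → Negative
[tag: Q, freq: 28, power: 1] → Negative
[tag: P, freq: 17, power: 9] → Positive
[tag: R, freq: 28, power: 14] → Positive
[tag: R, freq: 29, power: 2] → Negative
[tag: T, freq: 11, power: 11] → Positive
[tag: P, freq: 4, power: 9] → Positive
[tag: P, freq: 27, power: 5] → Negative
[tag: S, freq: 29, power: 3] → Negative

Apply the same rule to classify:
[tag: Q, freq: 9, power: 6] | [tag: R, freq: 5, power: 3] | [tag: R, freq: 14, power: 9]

The rule appears to be: power ≥ 9.
[tag: Q, freq: 9, power: 6]: power = 6, does not pass → Negative.
[tag: R, freq: 5, power: 3]: power = 3, does not pass → Negative.
[tag: R, freq: 14, power: 9]: power = 9, meets the rule → Positive.

Negative, Negative, Positive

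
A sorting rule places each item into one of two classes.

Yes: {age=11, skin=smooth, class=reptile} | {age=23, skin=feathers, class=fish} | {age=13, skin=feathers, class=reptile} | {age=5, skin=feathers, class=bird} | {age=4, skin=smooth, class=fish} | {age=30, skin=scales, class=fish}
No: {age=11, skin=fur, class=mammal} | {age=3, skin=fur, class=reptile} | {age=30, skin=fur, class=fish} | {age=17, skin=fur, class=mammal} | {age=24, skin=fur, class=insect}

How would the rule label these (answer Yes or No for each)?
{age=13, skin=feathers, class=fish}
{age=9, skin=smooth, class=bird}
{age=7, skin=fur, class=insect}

The distinguishing property — skin is not fur — holds for all the 'Yes' cases and none of the 'No' cases.
{age=13, skin=feathers, class=fish}: Yes (skin is feathers).
{age=9, skin=smooth, class=bird}: Yes (skin is smooth).
{age=7, skin=fur, class=insect}: No (skin is fur).

Yes, Yes, No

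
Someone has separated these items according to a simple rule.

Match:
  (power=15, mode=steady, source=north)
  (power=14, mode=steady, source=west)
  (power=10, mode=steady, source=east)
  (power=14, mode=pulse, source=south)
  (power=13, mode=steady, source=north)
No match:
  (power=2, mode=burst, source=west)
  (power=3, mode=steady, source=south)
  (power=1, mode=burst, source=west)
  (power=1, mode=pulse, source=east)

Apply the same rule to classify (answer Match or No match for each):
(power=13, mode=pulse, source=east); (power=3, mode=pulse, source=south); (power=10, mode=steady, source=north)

Every 'Match' example satisfies: power ≥ 10. None of the 'No match' examples do.
(power=13, mode=pulse, source=east) → power = 13 → Match.
(power=3, mode=pulse, source=south) → power = 3 → No match.
(power=10, mode=steady, source=north) → power = 10 → Match.

Match, No match, Match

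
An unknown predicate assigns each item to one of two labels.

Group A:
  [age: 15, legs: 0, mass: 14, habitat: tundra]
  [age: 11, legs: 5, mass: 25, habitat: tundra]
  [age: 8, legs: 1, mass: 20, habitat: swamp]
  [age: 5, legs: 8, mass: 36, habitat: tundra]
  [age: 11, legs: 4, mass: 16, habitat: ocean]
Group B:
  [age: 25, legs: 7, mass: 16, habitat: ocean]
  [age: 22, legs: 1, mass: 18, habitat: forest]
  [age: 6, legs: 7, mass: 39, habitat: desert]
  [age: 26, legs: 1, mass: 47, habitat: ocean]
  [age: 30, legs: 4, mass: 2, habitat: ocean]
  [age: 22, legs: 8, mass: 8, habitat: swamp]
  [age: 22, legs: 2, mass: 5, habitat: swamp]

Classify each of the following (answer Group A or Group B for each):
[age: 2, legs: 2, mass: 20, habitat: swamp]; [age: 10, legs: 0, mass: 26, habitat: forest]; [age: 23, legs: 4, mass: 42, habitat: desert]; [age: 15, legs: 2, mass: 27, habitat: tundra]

Group A, Group A, Group B, Group A

The common property of the 'Group A' items is: mass ≤ 36 AND age ≤ 15. No 'Group B' item has it.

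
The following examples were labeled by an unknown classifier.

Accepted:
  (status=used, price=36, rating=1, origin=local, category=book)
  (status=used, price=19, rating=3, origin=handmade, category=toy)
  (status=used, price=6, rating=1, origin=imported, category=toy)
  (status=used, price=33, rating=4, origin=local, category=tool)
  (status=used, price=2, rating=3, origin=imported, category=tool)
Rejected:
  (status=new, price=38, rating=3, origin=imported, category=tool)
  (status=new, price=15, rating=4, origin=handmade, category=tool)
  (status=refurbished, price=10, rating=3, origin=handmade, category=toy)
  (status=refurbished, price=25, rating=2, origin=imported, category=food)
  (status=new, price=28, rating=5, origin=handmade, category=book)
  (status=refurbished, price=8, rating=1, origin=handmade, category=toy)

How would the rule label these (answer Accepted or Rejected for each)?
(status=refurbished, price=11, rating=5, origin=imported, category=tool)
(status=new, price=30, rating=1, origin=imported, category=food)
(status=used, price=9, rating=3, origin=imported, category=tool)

Rejected, Rejected, Accepted

The distinguishing property — status is used — holds for all the 'Accepted' cases and none of the 'Rejected' cases.
Rejected: (status=refurbished, price=11, rating=5, origin=imported, category=tool), since status is refurbished. Rejected: (status=new, price=30, rating=1, origin=imported, category=food), since status is new. Accepted: (status=used, price=9, rating=3, origin=imported, category=tool), since status is used.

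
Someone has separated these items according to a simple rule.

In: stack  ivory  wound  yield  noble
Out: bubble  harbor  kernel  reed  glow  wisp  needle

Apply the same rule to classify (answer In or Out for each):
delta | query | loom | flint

In, In, Out, In

A rule that fits every label: odd length — true of each 'In' example, false of each 'Out' one.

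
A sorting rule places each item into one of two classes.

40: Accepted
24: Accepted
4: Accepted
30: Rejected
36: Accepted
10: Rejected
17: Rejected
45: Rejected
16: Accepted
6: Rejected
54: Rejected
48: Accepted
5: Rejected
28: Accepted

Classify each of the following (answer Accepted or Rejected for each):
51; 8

A rule that fits every label: multiple of 4 — true of each 'Accepted' example, false of each 'Rejected' one.

Rejected, Accepted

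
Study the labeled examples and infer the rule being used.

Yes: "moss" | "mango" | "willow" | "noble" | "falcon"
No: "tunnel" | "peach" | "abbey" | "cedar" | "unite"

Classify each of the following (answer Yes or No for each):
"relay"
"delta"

No, No

Every 'Yes' example satisfies: contains 'o'. None of the 'No' examples do.
"relay" → no 'o' → No. "delta" → no 'o' → No.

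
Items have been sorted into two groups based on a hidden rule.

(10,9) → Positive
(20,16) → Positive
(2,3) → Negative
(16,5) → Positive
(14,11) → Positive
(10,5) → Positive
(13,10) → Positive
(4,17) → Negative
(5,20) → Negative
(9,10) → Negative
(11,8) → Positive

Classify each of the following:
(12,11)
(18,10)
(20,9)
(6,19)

The distinguishing property — first > second — holds for all the 'Positive' cases and none of the 'Negative' cases.
(12,11) → 12 > 11 → Positive. (18,10) → 18 > 10 → Positive. (20,9) → 20 > 9 → Positive. (6,19) → 6 < 19 → Negative.

Positive, Positive, Positive, Negative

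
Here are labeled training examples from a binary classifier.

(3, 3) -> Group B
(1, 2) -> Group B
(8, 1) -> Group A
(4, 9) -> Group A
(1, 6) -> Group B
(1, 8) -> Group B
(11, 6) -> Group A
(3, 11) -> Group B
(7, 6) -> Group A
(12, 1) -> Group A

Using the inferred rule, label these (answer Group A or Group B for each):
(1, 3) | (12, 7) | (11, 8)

Group B, Group A, Group A

The rule appears to be: first ≥ 4.
(1, 3): first 1 — doesn't qualify, so Group B. (12, 7): first 12 — fits, so Group A. (11, 8): first 11 — fits, so Group A.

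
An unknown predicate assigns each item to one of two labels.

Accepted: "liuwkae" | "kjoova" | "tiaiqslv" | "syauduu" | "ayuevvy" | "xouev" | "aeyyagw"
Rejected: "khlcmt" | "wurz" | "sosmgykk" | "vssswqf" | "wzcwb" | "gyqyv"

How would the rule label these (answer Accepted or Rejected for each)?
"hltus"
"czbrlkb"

All 'Accepted' examples share one property — has ≥ 2 vowels — and every 'Rejected' example lacks it.
"hltus": 1 vowel — doesn't qualify, so Rejected. "czbrlkb": 0 vowels — doesn't qualify, so Rejected.

Rejected, Rejected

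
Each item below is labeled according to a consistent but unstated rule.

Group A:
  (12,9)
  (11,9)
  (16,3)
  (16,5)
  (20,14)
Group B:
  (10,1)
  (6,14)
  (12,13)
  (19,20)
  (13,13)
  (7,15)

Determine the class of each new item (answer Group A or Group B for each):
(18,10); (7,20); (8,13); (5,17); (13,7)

Group A, Group B, Group B, Group B, Group A

The simplest hypothesis consistent with all the labels is: first > second AND sum ≥ 19.
(18,10) — 18 > 10, 18+10 = 28, hence Group A. (7,20) — 7 < 20, 7+20 = 27, hence Group B. (8,13) — 8 < 13, 8+13 = 21, hence Group B. (5,17) — 5 < 17, 5+17 = 22, hence Group B. (13,7) — 13 > 7, 13+7 = 20, hence Group A.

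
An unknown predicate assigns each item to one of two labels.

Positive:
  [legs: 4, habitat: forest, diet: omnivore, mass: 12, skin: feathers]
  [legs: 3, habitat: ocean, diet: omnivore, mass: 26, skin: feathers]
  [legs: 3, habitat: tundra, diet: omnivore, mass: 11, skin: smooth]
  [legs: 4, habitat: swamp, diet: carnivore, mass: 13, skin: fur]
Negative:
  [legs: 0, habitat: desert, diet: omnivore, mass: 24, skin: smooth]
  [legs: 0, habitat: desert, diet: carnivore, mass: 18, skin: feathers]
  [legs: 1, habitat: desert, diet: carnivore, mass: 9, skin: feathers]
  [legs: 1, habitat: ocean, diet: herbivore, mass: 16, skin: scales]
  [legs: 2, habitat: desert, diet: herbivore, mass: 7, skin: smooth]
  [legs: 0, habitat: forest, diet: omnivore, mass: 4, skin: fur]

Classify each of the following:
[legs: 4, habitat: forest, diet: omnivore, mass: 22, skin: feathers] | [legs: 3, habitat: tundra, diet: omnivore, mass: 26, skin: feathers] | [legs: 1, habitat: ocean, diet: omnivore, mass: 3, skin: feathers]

Positive, Positive, Negative

The distinguishing property — legs ≥ 3 — holds for all the 'Positive' cases and none of the 'Negative' cases.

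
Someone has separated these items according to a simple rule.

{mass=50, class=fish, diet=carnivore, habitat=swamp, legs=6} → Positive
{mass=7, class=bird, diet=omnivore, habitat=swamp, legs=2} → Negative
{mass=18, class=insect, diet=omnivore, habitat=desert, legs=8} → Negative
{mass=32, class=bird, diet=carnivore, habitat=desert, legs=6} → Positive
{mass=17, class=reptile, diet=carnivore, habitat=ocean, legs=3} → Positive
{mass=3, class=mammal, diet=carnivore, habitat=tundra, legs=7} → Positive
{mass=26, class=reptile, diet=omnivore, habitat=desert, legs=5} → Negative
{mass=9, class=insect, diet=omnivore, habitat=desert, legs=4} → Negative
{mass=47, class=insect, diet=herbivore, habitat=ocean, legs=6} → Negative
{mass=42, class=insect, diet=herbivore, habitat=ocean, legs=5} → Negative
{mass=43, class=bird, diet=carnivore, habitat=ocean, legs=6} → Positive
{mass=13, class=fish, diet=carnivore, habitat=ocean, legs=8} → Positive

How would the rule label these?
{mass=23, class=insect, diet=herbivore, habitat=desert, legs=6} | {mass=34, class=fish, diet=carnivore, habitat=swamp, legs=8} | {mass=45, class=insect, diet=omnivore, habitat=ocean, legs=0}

Negative, Positive, Negative

Every 'Positive' example satisfies: diet is carnivore. None of the 'Negative' examples do.
{mass=23, class=insect, diet=herbivore, habitat=desert, legs=6}: diet is herbivore, fails the rule → Negative.
{mass=34, class=fish, diet=carnivore, habitat=swamp, legs=8}: diet is carnivore, satisfies this → Positive.
{mass=45, class=insect, diet=omnivore, habitat=ocean, legs=0}: diet is omnivore, fails the rule → Negative.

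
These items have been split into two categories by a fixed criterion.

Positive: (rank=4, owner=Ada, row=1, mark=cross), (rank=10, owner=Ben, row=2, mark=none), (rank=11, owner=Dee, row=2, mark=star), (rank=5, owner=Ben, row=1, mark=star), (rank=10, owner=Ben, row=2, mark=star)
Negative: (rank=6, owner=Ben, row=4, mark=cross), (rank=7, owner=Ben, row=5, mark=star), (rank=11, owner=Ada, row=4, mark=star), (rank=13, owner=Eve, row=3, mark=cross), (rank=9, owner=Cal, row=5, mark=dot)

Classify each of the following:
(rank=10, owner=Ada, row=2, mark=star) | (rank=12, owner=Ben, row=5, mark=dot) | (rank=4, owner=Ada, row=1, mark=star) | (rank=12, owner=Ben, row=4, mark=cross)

One predicate separates the groups cleanly: row ≤ 2.
(rank=10, owner=Ada, row=2, mark=star): row = 2, meets the rule → Positive.
(rank=12, owner=Ben, row=5, mark=dot): row = 5, does not satisfy this → Negative.
(rank=4, owner=Ada, row=1, mark=star): row = 1, meets the rule → Positive.
(rank=12, owner=Ben, row=4, mark=cross): row = 4, does not satisfy this → Negative.

Positive, Negative, Positive, Negative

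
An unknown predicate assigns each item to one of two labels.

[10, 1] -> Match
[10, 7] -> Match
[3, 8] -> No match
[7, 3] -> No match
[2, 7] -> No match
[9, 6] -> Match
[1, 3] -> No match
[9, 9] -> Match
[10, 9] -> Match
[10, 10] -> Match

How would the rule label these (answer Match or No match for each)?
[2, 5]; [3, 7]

The classifier is using: first ≥ 8.
[2, 5]: No match (first 2).
[3, 7]: No match (first 3).

No match, No match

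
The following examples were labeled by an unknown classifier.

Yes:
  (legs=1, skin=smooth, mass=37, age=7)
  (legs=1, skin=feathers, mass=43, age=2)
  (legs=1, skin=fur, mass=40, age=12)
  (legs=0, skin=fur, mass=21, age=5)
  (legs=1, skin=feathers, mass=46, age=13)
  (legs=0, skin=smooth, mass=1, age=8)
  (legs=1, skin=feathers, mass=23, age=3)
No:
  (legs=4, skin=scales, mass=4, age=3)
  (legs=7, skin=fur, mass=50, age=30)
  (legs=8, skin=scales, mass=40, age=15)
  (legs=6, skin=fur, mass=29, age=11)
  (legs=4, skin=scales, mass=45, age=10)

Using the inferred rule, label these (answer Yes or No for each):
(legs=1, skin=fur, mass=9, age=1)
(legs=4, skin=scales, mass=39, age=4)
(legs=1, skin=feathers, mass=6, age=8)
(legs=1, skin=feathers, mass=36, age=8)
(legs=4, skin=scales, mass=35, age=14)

A rule that fits every label: legs ≤ 1 — true of each 'Yes' example, false of each 'No' one.

Yes, No, Yes, Yes, No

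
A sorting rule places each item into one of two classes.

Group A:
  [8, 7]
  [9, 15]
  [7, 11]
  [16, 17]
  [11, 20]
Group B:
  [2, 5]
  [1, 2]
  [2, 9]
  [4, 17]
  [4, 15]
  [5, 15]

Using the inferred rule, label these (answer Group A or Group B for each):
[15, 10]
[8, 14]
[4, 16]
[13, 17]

Group A, Group A, Group B, Group A

The classifier is using: first ≥ 7.
[15, 10] → first 15 → Group A. [8, 14] → first 8 → Group A. [4, 16] → first 4 → Group B. [13, 17] → first 13 → Group A.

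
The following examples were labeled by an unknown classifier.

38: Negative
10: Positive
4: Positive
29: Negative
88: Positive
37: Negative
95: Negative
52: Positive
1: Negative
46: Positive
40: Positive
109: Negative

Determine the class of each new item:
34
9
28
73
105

Positive, Negative, Positive, Negative, Negative

The classifier is using: ≡ 4 (mod 6).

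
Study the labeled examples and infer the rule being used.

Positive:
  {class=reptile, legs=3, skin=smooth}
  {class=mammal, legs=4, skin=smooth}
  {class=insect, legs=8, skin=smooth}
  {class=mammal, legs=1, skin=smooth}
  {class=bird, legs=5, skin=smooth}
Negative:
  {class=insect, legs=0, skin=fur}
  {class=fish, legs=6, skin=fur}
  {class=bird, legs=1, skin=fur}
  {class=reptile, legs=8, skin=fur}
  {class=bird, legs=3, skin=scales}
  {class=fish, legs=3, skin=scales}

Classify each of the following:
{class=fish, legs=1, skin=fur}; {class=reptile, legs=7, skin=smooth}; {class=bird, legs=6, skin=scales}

Negative, Positive, Negative

A rule that fits every label: skin is smooth — true of each 'Positive' example, false of each 'Negative' one.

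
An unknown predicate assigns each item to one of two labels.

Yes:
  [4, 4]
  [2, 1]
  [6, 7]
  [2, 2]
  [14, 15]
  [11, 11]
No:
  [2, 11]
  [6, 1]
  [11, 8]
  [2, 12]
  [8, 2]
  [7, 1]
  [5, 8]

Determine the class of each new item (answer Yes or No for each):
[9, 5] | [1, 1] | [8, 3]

No, Yes, No

'Yes' ⟺ |first − second| ≤ 1.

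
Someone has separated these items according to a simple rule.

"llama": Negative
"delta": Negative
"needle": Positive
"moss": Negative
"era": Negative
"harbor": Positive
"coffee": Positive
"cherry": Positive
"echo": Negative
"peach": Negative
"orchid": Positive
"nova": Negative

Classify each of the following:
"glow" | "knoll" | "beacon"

The classifier is using: length 6.
"glow" — length 4, hence Negative.
"knoll" — length 5, hence Negative.
"beacon" — length 6, hence Positive.

Negative, Negative, Positive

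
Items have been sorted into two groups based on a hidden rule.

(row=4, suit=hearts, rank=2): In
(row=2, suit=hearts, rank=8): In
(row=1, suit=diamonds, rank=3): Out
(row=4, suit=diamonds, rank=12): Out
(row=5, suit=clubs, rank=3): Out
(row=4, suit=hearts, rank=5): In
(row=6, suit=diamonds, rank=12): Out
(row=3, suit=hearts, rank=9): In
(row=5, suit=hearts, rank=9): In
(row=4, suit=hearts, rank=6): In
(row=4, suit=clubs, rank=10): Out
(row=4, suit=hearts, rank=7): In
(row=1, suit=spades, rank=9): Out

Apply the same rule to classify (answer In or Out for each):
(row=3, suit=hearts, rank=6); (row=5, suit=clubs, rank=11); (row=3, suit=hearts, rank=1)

In, Out, In

The distinguishing property — suit is hearts — holds for all the 'In' cases and none of the 'Out' cases.
(row=3, suit=hearts, rank=6) — suit is hearts, hence In. (row=5, suit=clubs, rank=11) — suit is clubs, hence Out. (row=3, suit=hearts, rank=1) — suit is hearts, hence In.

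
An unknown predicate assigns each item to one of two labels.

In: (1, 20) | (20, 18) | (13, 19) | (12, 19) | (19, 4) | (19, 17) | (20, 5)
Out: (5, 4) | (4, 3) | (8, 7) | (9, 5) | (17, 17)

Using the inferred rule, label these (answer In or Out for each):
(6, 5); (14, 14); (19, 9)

Out, Out, In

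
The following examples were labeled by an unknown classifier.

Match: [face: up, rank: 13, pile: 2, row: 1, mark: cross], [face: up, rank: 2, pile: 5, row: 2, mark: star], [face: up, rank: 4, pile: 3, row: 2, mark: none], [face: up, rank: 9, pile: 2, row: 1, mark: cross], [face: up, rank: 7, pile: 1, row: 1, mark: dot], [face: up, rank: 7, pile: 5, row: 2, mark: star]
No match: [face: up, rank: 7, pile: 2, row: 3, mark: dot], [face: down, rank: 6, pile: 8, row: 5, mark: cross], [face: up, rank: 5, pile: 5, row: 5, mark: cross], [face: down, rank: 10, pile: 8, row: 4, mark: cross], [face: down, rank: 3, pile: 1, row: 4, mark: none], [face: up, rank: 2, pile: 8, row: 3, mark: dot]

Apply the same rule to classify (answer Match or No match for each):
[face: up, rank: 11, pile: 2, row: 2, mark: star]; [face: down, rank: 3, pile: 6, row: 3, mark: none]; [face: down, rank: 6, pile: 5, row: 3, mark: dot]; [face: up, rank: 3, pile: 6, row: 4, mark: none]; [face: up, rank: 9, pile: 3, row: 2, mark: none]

One predicate separates the groups cleanly: row ≤ 2.

Match, No match, No match, No match, Match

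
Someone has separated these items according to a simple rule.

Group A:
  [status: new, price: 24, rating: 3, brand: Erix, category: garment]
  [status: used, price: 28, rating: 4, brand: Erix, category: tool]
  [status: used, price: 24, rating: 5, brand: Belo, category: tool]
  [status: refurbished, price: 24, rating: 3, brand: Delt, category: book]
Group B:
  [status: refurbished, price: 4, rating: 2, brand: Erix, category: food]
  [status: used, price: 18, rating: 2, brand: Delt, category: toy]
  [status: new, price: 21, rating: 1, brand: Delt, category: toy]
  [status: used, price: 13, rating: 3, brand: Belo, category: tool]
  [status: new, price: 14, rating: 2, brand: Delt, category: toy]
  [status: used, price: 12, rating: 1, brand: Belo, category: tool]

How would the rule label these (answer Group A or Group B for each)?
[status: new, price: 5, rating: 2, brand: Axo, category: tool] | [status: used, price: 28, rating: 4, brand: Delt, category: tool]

The rule appears to be: price ≥ 24.
Group B: [status: new, price: 5, rating: 2, brand: Axo, category: tool], since price = 5.
Group A: [status: used, price: 28, rating: 4, brand: Delt, category: tool], since price = 28.

Group B, Group A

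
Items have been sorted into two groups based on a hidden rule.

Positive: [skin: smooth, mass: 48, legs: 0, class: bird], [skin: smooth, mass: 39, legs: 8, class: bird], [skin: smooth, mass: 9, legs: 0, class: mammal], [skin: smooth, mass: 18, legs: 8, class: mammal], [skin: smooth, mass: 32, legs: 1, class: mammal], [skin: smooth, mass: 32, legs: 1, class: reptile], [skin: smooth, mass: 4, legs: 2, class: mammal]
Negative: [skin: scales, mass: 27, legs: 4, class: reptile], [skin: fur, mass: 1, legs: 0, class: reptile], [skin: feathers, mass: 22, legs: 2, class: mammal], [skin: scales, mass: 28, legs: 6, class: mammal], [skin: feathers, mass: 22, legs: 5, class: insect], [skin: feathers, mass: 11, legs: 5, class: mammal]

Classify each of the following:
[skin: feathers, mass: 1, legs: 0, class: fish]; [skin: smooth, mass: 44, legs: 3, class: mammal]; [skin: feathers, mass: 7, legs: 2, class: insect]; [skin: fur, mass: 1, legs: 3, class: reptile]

Negative, Positive, Negative, Negative

Comparing the two groups points to one rule — skin is smooth.
[skin: feathers, mass: 1, legs: 0, class: fish]: skin is feathers — fails the rule, so Negative.
[skin: smooth, mass: 44, legs: 3, class: mammal]: skin is smooth — has this property, so Positive.
[skin: feathers, mass: 7, legs: 2, class: insect]: skin is feathers — fails the rule, so Negative.
[skin: fur, mass: 1, legs: 3, class: reptile]: skin is fur — fails the rule, so Negative.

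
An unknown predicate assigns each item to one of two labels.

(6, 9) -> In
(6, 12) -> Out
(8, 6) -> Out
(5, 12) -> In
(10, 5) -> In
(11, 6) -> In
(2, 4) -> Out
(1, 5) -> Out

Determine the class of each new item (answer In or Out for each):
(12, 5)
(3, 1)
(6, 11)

In, Out, In

The classifier is using: sum is odd.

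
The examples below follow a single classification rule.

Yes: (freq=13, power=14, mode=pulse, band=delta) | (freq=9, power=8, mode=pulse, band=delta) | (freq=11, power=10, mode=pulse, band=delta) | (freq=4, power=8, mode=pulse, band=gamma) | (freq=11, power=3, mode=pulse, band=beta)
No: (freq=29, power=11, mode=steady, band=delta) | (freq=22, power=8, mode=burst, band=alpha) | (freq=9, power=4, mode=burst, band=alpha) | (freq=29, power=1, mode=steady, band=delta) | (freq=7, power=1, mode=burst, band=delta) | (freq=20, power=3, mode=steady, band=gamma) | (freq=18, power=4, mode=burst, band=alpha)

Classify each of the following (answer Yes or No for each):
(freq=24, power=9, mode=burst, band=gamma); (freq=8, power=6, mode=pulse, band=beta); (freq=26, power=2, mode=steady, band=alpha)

A rule that fits every label: mode is pulse — true of each 'Yes' example, false of each 'No' one.
(freq=24, power=9, mode=burst, band=gamma) → mode is burst → No. (freq=8, power=6, mode=pulse, band=beta) → mode is pulse → Yes. (freq=26, power=2, mode=steady, band=alpha) → mode is steady → No.

No, Yes, No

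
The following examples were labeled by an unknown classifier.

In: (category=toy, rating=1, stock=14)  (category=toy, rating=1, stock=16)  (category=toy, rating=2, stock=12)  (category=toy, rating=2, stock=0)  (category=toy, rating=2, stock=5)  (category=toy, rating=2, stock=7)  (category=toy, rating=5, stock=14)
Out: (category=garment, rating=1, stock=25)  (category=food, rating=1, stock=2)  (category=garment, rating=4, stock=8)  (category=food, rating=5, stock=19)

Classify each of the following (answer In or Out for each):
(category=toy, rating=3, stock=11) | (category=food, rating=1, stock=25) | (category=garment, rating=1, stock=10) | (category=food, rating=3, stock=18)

In, Out, Out, Out

Rule: category is toy. This holds for each 'In' example and fails for each 'Out' one.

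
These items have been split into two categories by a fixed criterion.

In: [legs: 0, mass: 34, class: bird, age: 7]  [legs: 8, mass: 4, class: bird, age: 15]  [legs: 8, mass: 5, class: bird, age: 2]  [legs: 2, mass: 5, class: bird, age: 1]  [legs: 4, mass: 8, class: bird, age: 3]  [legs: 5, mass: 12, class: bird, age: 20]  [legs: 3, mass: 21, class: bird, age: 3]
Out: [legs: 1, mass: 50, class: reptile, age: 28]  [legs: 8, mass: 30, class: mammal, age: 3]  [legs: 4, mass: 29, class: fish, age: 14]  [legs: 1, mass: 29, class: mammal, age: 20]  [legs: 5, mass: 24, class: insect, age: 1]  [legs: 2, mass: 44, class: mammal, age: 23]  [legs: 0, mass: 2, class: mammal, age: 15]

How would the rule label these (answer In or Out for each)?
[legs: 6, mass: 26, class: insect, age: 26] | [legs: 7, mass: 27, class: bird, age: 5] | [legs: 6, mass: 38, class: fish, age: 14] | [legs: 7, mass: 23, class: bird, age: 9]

Out, In, Out, In

One predicate separates the groups cleanly: class is bird.
Out: [legs: 6, mass: 26, class: insect, age: 26], since class is insect. In: [legs: 7, mass: 27, class: bird, age: 5], since class is bird. Out: [legs: 6, mass: 38, class: fish, age: 14], since class is fish. In: [legs: 7, mass: 23, class: bird, age: 9], since class is bird.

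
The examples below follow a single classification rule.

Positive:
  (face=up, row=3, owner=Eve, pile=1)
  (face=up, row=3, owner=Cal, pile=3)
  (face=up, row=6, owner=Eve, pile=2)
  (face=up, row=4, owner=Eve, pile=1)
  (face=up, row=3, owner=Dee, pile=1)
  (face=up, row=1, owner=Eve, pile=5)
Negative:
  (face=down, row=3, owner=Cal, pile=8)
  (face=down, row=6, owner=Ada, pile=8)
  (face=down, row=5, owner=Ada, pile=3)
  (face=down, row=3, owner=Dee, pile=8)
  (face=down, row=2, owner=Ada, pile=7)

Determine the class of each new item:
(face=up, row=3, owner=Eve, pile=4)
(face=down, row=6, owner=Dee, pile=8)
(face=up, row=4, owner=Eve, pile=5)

The common property of the 'Positive' items is: face is up. No 'Negative' item has it.
(face=up, row=3, owner=Eve, pile=4) — face is up, hence Positive. (face=down, row=6, owner=Dee, pile=8) — face is down, hence Negative. (face=up, row=4, owner=Eve, pile=5) — face is up, hence Positive.

Positive, Negative, Positive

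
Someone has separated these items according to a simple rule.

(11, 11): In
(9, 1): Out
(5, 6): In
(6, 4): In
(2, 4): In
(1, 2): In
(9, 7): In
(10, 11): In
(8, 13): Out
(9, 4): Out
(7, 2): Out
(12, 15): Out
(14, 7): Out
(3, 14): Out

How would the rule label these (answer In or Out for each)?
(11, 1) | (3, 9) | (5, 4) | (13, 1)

The common property of the 'In' items is: |first − second| ≤ 2. No 'Out' item has it.

Out, Out, In, Out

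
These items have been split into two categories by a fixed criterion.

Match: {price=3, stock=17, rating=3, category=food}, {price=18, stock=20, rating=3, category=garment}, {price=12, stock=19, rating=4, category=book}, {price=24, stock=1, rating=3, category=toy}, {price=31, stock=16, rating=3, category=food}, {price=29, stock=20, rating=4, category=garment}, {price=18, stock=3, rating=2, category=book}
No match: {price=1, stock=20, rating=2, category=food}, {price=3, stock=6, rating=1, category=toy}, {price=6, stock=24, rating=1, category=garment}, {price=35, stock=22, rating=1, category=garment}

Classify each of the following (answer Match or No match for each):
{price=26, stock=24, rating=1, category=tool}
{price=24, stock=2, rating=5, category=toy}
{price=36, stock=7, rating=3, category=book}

The pattern is that an item is 'Match' exactly when: rating ≥ 2 AND price ≥ 3.
{price=26, stock=24, rating=1, category=tool} → rating = 1, price = 26 → No match.
{price=24, stock=2, rating=5, category=toy} → rating = 5, price = 24 → Match.
{price=36, stock=7, rating=3, category=book} → rating = 3, price = 36 → Match.

No match, Match, Match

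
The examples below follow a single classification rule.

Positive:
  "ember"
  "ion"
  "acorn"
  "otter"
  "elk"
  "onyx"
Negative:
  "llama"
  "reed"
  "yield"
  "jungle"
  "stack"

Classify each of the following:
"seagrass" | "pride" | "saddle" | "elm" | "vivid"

The simplest hypothesis consistent with all the labels is: starts with a vowel.

Negative, Negative, Negative, Positive, Negative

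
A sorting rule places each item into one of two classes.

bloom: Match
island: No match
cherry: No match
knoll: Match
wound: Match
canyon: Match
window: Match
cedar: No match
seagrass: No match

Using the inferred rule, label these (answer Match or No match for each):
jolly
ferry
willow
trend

One predicate separates the groups cleanly: contains 'o'.
jolly — has 'o', hence Match.
ferry — no 'o', hence No match.
willow — has 'o', hence Match.
trend — no 'o', hence No match.

Match, No match, Match, No match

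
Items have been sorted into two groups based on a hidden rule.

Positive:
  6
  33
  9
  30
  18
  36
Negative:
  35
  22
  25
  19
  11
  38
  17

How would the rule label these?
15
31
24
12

Positive, Negative, Positive, Positive

One predicate separates the groups cleanly: multiple of 3.
15 → 15 = 3·5 → Positive. 31 → 31 = 3·10 + 1 → Negative. 24 → 24 = 3·8 → Positive. 12 → 12 = 3·4 → Positive.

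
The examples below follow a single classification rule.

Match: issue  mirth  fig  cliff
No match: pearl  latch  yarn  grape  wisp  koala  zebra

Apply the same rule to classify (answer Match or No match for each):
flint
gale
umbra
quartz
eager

Match, No match, No match, No match, No match

All 'Match' examples share one property — odd length AND contains 'i' — and every 'No match' example lacks it.
flint — length 5, has 'i', hence Match.
gale — length 4, no 'i', hence No match.
umbra — length 5, no 'i', hence No match.
quartz — length 6, no 'i', hence No match.
eager — length 5, no 'i', hence No match.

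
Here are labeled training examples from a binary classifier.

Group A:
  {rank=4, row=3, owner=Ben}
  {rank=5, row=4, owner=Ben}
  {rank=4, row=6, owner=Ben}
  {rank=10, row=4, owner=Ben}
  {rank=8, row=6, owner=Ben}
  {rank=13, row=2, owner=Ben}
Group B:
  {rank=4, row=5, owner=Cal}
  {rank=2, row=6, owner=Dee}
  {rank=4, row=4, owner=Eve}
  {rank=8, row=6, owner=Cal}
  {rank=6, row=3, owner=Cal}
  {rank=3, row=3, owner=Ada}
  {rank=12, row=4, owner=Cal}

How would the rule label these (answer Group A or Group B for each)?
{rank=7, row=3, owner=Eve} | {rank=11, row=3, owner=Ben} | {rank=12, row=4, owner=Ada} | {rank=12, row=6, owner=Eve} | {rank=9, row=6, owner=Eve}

Group B, Group A, Group B, Group B, Group B

Every 'Group A' example satisfies: owner is Ben. None of the 'Group B' examples do.
{rank=7, row=3, owner=Eve}: owner is Eve, doesn't match → Group B.
{rank=11, row=3, owner=Ben}: owner is Ben, qualifies → Group A.
{rank=12, row=4, owner=Ada}: owner is Ada, doesn't match → Group B.
{rank=12, row=6, owner=Eve}: owner is Eve, doesn't match → Group B.
{rank=9, row=6, owner=Eve}: owner is Eve, doesn't match → Group B.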